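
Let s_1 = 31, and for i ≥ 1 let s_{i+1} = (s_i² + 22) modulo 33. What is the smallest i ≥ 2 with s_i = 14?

We have s_1 = 31, s_2 = 26, s_3 = 5, s_4 = 14, s_5 = 20, s_6 = 26.
Since s_6 = s_2 = 26, the sequence is eventually periodic: after a pre-period of length 1 it cycles with period 4.
The value 14 first appears (with i ≥ 2) at s_4.

4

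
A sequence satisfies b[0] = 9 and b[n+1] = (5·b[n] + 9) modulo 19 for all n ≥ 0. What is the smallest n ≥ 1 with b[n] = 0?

We have b[0] = 9; b[1] = 16; b[2] = 13; b[3] = 17; b[4] = 18; b[5] = 4; b[6] = 10; b[7] = 2; b[8] = 0; b[9] = 9.
The sequence repeats with period 9.
The value 0 first appears (with n ≥ 1) at b[8].

8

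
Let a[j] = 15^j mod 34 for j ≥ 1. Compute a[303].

25

Listing terms: a[1] = 15,  a[2] = 21,  a[3] = 9,  a[4] = 33,  a[5] = 19,  a[6] = 13,  a[7] = 25,  a[8] = 1,  a[9] = 15.
The sequence repeats with period 8.
(303 - 1) mod 8 = 6, so a[303] = a[7] = 25.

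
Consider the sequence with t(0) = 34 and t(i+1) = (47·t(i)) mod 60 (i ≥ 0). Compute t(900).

We have t(0) = 34, t(1) = 38, t(2) = 46, t(3) = 2, t(4) = 34.
Since t(4) = t(0) = 34, the sequence is periodic with period 4.
So t(900) = t(0 + ((900-0) mod 4)) = t(0) = 34.

34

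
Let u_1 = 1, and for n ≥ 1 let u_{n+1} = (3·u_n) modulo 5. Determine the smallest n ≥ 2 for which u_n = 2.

Computing terms: u_1 = 1; u_2 = 3; u_3 = 4; u_4 = 2; u_5 = 1.
Since u_5 = u_1 = 1, the sequence is periodic with period 4.
The value 2 first appears (with n ≥ 2) at u_4.

4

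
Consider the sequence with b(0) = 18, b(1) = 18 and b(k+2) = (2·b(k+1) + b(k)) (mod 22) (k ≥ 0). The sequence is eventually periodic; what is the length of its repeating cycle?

b(0) = 18,  b(1) = 18,  b(2) = 10,  b(3) = 16,  b(4) = 20,  b(5) = 12,  b(6) = 0,  b(7) = 12,  b(8) = 2,  b(9) = 16,  b(10) = 12,  b(11) = 18,  b(12) = 4,  b(13) = 4,  b(14) = 12,  b(15) = 6,  b(16) = 2,  b(17) = 10,  b(18) = 0,  b(19) = 10,  b(20) = 20,  b(21) = 6,  b(22) = 10,  b(23) = 4,  b(24) = 18,  b(25) = 18.
The sequence repeats with period 24.

24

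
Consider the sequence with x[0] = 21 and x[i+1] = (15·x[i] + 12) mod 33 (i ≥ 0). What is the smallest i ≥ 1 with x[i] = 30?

1

Computing terms: x[0] = 21; x[1] = 30; x[2] = 0; x[3] = 12; x[4] = 27; x[5] = 21.
Since x[5] = x[0] = 21, the sequence is periodic with period 5.
The value 30 first appears (with i ≥ 1) at x[1].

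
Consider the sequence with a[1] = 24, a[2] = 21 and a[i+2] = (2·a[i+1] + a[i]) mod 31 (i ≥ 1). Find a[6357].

Listing terms: a[1] = 24,  a[2] = 21,  a[3] = 4,  a[4] = 29,  a[5] = 0,  a[6] = 29,  a[7] = 27,  a[8] = 21,  a[9] = 7,  a[10] = 4,  a[11] = 15,  a[12] = 3,  a[13] = 21,  a[14] = 14,  a[15] = 18,  a[16] = 19,  a[17] = 25,  a[18] = 7,  a[19] = 8,  a[20] = 23,  a[21] = 23,  a[22] = 7,  a[23] = 6,  a[24] = 19,  a[25] = 13,  a[26] = 14,  a[27] = 10,  a[28] = 3,  a[29] = 16,  a[30] = 4,  a[31] = 24,  a[32] = 21.
Since (a[31], a[32]) = (a[1], a[2]) = (24, 21) (two consecutive terms determine the rest), the sequence is periodic with period 30.
So a[6357] = a[1 + ((6357-1) mod 30)] = a[27] = 10.

10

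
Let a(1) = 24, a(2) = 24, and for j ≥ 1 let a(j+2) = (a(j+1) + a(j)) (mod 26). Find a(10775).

Computing terms: a(1) = 24,  a(2) = 24,  a(3) = 22,  a(4) = 20,  a(5) = 16,  a(6) = 10,  a(7) = 0,  a(8) = 10,  a(9) = 10,  a(10) = 20,  a(11) = 4,  a(12) = 24,  a(13) = 2,  a(14) = 0,  a(15) = 2,  a(16) = 2,  a(17) = 4,  a(18) = 6,  a(19) = 10,  a(20) = 16,  a(21) = 0,  a(22) = 16,  a(23) = 16,  a(24) = 6,  a(25) = 22,  a(26) = 2,  a(27) = 24,  a(28) = 0,  a(29) = 24,  a(30) = 24.
The sequence repeats with period 28.
So a(10775) = a(1 + ((10775-1) mod 28)) = a(23) = 16.

16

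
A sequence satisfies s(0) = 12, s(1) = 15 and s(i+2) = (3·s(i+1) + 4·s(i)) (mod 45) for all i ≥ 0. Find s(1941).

15

Computing terms: s(0) = 12; s(1) = 15; s(2) = 3; s(3) = 24; s(4) = 39; s(5) = 33; s(6) = 30; s(7) = 42; s(8) = 21; s(9) = 6; s(10) = 12; s(11) = 15.
Since (s(10), s(11)) = (s(0), s(1)) = (12, 15) (two consecutive terms determine the rest), the sequence is periodic with period 10.
So s(1941) = s(0 + ((1941-0) mod 10)) = s(1) = 15.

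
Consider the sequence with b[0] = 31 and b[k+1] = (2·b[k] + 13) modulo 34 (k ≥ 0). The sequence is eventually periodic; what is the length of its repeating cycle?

8

Computing terms: b[0] = 31; b[1] = 7; b[2] = 27; b[3] = 33; b[4] = 11; b[5] = 1; b[6] = 15; b[7] = 9; b[8] = 31.
The sequence repeats with period 8.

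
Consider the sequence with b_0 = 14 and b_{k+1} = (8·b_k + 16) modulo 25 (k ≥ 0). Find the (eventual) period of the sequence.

We have b_0 = 14,  b_1 = 3,  b_2 = 15,  b_3 = 11,  b_4 = 4,  b_5 = 23,  b_6 = 0,  b_7 = 16,  b_8 = 19,  b_9 = 18,  b_{10} = 10,  b_{11} = 21,  b_{12} = 9,  b_{13} = 13,  b_{14} = 20,  b_{15} = 1,  b_{16} = 24,  b_{17} = 8,  b_{18} = 5,  b_{19} = 6,  b_{20} = 14.
Since b_{20} = b_0 = 14, the sequence is periodic with period 20.

20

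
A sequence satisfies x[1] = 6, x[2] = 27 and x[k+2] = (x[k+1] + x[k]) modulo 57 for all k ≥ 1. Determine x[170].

0

x[1] = 6, x[2] = 27, x[3] = 33, x[4] = 3, x[5] = 36, x[6] = 39, x[7] = 18, x[8] = 0, x[9] = 18, x[10] = 18, x[11] = 36, x[12] = 54, x[13] = 33, x[14] = 30, x[15] = 6, x[16] = 36, x[17] = 42, x[18] = 21, x[19] = 6, x[20] = 27.
Since (x[19], x[20]) = (x[1], x[2]) = (6, 27) (two consecutive terms determine the rest), the sequence is periodic with period 18.
(170 - 1) mod 18 = 7, so x[170] = x[8] = 0.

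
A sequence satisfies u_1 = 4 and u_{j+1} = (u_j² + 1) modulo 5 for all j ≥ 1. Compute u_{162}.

0

Listing terms: u_1 = 4; u_2 = 2; u_3 = 0; u_4 = 1; u_5 = 2.
Since u_5 = u_2 = 2, the sequence is eventually periodic: after a pre-period of length 1 it cycles with period 3.
For j ≥ 2, u_j depends only on (j - 2) mod 3. (162 - 2) mod 3 = 1, so u_{162} = u_3 = 0.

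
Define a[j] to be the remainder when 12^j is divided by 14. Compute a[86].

4

Listing terms: a[1] = 12,  a[2] = 4,  a[3] = 6,  a[4] = 2,  a[5] = 10,  a[6] = 8,  a[7] = 12.
Since a[7] = a[1] = 12, the sequence is periodic with period 6.
So a[86] = a[1 + ((86-1) mod 6)] = a[2] = 4.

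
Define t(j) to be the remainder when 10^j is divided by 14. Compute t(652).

Computing terms: t(1) = 10, t(2) = 2, t(3) = 6, t(4) = 4, t(5) = 12, t(6) = 8, t(7) = 10.
Since t(7) = t(1) = 10, the sequence is periodic with period 6.
So t(652) = t(1 + ((652-1) mod 6)) = t(4) = 4.

4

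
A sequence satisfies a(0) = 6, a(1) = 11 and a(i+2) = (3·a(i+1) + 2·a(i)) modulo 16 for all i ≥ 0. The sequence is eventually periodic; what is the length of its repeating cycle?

Listing terms: a(0) = 6, a(1) = 11, a(2) = 13, a(3) = 13, a(4) = 1, a(5) = 13, a(6) = 9, a(7) = 5, a(8) = 1, a(9) = 13.
Since (a(8), a(9)) = (a(4), a(5)) = (1, 13) (two consecutive terms determine the rest), the sequence is eventually periodic: after a pre-period of length 4 it cycles with period 4.

4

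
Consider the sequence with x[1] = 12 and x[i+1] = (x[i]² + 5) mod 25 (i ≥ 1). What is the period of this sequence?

We have x[1] = 12,  x[2] = 24,  x[3] = 6,  x[4] = 16,  x[5] = 11,  x[6] = 1,  x[7] = 6.
Since x[7] = x[3] = 6, the sequence is eventually periodic: after a pre-period of length 2 it cycles with period 4.

4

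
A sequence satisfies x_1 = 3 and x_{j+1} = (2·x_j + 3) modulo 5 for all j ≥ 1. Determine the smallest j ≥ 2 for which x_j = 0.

Computing terms: x_1 = 3, x_2 = 4, x_3 = 1, x_4 = 0, x_5 = 3.
The sequence repeats with period 4.
The value 0 first appears (with j ≥ 2) at x_4.

4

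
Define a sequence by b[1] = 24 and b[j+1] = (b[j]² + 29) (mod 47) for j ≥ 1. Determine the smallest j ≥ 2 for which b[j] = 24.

4

Computing terms: b[1] = 24; b[2] = 41; b[3] = 18; b[4] = 24.
Since b[4] = b[1] = 24, the sequence is periodic with period 3.
The value 24 next appears (with j ≥ 2) at b[4].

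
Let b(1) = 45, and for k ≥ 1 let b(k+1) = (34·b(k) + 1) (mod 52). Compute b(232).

We have b(1) = 45, b(2) = 23, b(3) = 3, b(4) = 51, b(5) = 19, b(6) = 23.
Since b(6) = b(2) = 23, the sequence is eventually periodic: after a pre-period of length 1 it cycles with period 4.
For k ≥ 2, b(k) depends only on (k - 2) mod 4. (232 - 2) mod 4 = 2, so b(232) = b(4) = 51.

51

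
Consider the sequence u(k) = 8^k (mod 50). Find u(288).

Computing terms: u(0) = 1, u(1) = 8, u(2) = 14, u(3) = 12, u(4) = 46, u(5) = 18, u(6) = 44, u(7) = 2, u(8) = 16, u(9) = 28, u(10) = 24, u(11) = 42, u(12) = 36, u(13) = 38, u(14) = 4, u(15) = 32, u(16) = 6, u(17) = 48, u(18) = 34, u(19) = 22, u(20) = 26, u(21) = 8.
Since u(21) = u(1) = 8, the sequence is eventually periodic: after a pre-period of length 1 it cycles with period 20.
For k ≥ 1, u(k) depends only on (k - 1) mod 20. (288 - 1) mod 20 = 7, so u(288) = u(8) = 16.

16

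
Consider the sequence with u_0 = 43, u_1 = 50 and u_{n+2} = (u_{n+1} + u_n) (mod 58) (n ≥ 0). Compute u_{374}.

Listing terms: u_0 = 43; u_1 = 50; u_2 = 35; u_3 = 27; u_4 = 4; u_5 = 31; u_6 = 35; u_7 = 8; u_8 = 43; u_9 = 51; u_{10} = 36; u_{11} = 29; u_{12} = 7; u_{13} = 36; u_{14} = 43; u_{15} = 21; u_{16} = 6; u_{17} = 27; u_{18} = 33; u_{19} = 2; u_{20} = 35; u_{21} = 37; u_{22} = 14; u_{23} = 51; u_{24} = 7; u_{25} = 0; u_{26} = 7; u_{27} = 7; u_{28} = 14; u_{29} = 21; u_{30} = 35; u_{31} = 56; u_{32} = 33; u_{33} = 31; u_{34} = 6; u_{35} = 37; u_{36} = 43; u_{37} = 22; u_{38} = 7; u_{39} = 29; u_{40} = 36; u_{41} = 7; u_{42} = 43; u_{43} = 50.
The sequence repeats with period 42.
So u_{374} = u_{0 + ((374-0) mod 42)} = u_{38} = 7.

7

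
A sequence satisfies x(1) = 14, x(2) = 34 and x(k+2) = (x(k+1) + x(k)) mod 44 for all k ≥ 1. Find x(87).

12

Listing terms: x(1) = 14; x(2) = 34; x(3) = 4; x(4) = 38; x(5) = 42; x(6) = 36; x(7) = 34; x(8) = 26; x(9) = 16; x(10) = 42; x(11) = 14; x(12) = 12; x(13) = 26; x(14) = 38; x(15) = 20; x(16) = 14; x(17) = 34.
Since (x(16), x(17)) = (x(1), x(2)) = (14, 34) (two consecutive terms determine the rest), the sequence is periodic with period 15.
So x(87) = x(1 + ((87-1) mod 15)) = x(12) = 12.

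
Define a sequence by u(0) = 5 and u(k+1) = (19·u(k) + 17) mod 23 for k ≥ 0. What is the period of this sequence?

22

u(0) = 5, u(1) = 20, u(2) = 6, u(3) = 16, u(4) = 22, u(5) = 21, u(6) = 2, u(7) = 9, u(8) = 4, u(9) = 1, u(10) = 13, u(11) = 11, u(12) = 19, u(13) = 10, u(14) = 0, u(15) = 17, u(16) = 18, u(17) = 14, u(18) = 7, u(19) = 12, u(20) = 15, u(21) = 3, u(22) = 5.
Since u(22) = u(0) = 5, the sequence is periodic with period 22.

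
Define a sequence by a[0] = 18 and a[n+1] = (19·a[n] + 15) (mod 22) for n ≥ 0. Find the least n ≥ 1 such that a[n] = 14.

Computing terms: a[0] = 18,  a[1] = 5,  a[2] = 0,  a[3] = 15,  a[4] = 14,  a[5] = 17,  a[6] = 8,  a[7] = 13,  a[8] = 20,  a[9] = 21,  a[10] = 18.
The sequence repeats with period 10.
The value 14 first appears (with n ≥ 1) at a[4].

4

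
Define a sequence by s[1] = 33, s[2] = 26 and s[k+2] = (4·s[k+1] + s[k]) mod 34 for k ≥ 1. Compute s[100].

Computing terms: s[1] = 33, s[2] = 26, s[3] = 1, s[4] = 30, s[5] = 19, s[6] = 4, s[7] = 1, s[8] = 8, s[9] = 33, s[10] = 4, s[11] = 15, s[12] = 30, s[13] = 33, s[14] = 26.
Since (s[13], s[14]) = (s[1], s[2]) = (33, 26) (two consecutive terms determine the rest), the sequence is periodic with period 12.
(100 - 1) mod 12 = 3, so s[100] = s[4] = 30.

30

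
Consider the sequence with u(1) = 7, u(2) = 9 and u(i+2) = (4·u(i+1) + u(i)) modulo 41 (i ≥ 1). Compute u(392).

We have u(1) = 7, u(2) = 9, u(3) = 2, u(4) = 17, u(5) = 29, u(6) = 10, u(7) = 28, u(8) = 40, u(9) = 24, u(10) = 13, u(11) = 35, u(12) = 30, u(13) = 32, u(14) = 35, u(15) = 8, u(16) = 26, u(17) = 30, u(18) = 23, u(19) = 40, u(20) = 19, u(21) = 34, u(22) = 32, u(23) = 39, u(24) = 24, u(25) = 12, u(26) = 31, u(27) = 13, u(28) = 1, u(29) = 17, u(30) = 28, u(31) = 6, u(32) = 11, u(33) = 9, u(34) = 6, u(35) = 33, u(36) = 15, u(37) = 11, u(38) = 18, u(39) = 1, u(40) = 22, u(41) = 7, u(42) = 9.
The sequence repeats with period 40.
So u(392) = u(1 + ((392-1) mod 40)) = u(32) = 11.

11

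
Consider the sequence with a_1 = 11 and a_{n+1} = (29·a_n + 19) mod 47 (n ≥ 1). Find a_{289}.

Listing terms: a_1 = 11,  a_2 = 9,  a_3 = 45,  a_4 = 8,  a_5 = 16,  a_6 = 13,  a_7 = 20,  a_8 = 35,  a_9 = 0,  a_{10} = 19,  a_{11} = 6,  a_{12} = 5,  a_{13} = 23,  a_{14} = 28,  a_{15} = 32,  a_{16} = 7,  a_{17} = 34,  a_{18} = 18,  a_{19} = 24,  a_{20} = 10,  a_{21} = 27,  a_{22} = 3,  a_{23} = 12,  a_{24} = 38,  a_{25} = 40,  a_{26} = 4,  a_{27} = 41,  a_{28} = 33,  a_{29} = 36,  a_{30} = 29,  a_{31} = 14,  a_{32} = 2,  a_{33} = 30,  a_{34} = 43,  a_{35} = 44,  a_{36} = 26,  a_{37} = 21,  a_{38} = 17,  a_{39} = 42,  a_{40} = 15,  a_{41} = 31,  a_{42} = 25,  a_{43} = 39,  a_{44} = 22,  a_{45} = 46,  a_{46} = 37,  a_{47} = 11.
Since a_{47} = a_1 = 11, the sequence is periodic with period 46.
(289 - 1) mod 46 = 12, so a_{289} = a_{13} = 23.

23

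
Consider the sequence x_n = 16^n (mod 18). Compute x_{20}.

x_1 = 16; x_2 = 4; x_3 = 10; x_4 = 16.
Since x_4 = x_1 = 16, the sequence is periodic with period 3.
(20 - 1) mod 3 = 1, so x_{20} = x_2 = 4.

4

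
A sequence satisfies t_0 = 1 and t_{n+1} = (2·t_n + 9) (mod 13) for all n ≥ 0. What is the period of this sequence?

Listing terms: t_0 = 1; t_1 = 11; t_2 = 5; t_3 = 6; t_4 = 8; t_5 = 12; t_6 = 7; t_7 = 10; t_8 = 3; t_9 = 2; t_{10} = 0; t_{11} = 9; t_{12} = 1.
Since t_{12} = t_0 = 1, the sequence is periodic with period 12.

12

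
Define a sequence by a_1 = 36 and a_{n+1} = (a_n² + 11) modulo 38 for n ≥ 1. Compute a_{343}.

Computing terms: a_1 = 36, a_2 = 15, a_3 = 8, a_4 = 37, a_5 = 12, a_6 = 3, a_7 = 20, a_8 = 31, a_9 = 22, a_{10} = 1, a_{11} = 12.
Since a_{11} = a_5 = 12, the sequence is eventually periodic: after a pre-period of length 4 it cycles with period 6.
For n ≥ 5, a_n depends only on (n - 5) mod 6. (343 - 5) mod 6 = 2, so a_{343} = a_7 = 20.

20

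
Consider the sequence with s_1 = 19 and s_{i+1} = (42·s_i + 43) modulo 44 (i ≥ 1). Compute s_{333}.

33

We have s_1 = 19,  s_2 = 5,  s_3 = 33,  s_4 = 21,  s_5 = 1,  s_6 = 41,  s_7 = 5.
Since s_7 = s_2 = 5, the sequence is eventually periodic: after a pre-period of length 1 it cycles with period 5.
For i ≥ 2, s_i depends only on (i - 2) mod 5. (333 - 2) mod 5 = 1, so s_{333} = s_3 = 33.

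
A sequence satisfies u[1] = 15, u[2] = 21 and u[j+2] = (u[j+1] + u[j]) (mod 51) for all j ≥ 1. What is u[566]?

u[1] = 15; u[2] = 21; u[3] = 36; u[4] = 6; u[5] = 42; u[6] = 48; u[7] = 39; u[8] = 36; u[9] = 24; u[10] = 9; u[11] = 33; u[12] = 42; u[13] = 24; u[14] = 15; u[15] = 39; u[16] = 3; u[17] = 42; u[18] = 45; u[19] = 36; u[20] = 30; u[21] = 15; u[22] = 45; u[23] = 9; u[24] = 3; u[25] = 12; u[26] = 15; u[27] = 27; u[28] = 42; u[29] = 18; u[30] = 9; u[31] = 27; u[32] = 36; u[33] = 12; u[34] = 48; u[35] = 9; u[36] = 6; u[37] = 15; u[38] = 21.
The sequence repeats with period 36.
(566 - 1) mod 36 = 25, so u[566] = u[26] = 15.

15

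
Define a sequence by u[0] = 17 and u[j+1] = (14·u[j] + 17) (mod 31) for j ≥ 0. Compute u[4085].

Listing terms: u[0] = 17, u[1] = 7, u[2] = 22, u[3] = 15, u[4] = 10, u[5] = 2, u[6] = 14, u[7] = 27, u[8] = 23, u[9] = 29, u[10] = 20, u[11] = 18, u[12] = 21, u[13] = 1, u[14] = 0, u[15] = 17.
Since u[15] = u[0] = 17, the sequence is periodic with period 15.
(4085 - 0) mod 15 = 5, so u[4085] = u[5] = 2.

2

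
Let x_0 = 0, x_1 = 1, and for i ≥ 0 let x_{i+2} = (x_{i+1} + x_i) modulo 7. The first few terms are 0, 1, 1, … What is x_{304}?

0

x_0 = 0,  x_1 = 1,  x_2 = 1,  x_3 = 2,  x_4 = 3,  x_5 = 5,  x_6 = 1,  x_7 = 6,  x_8 = 0,  x_9 = 6,  x_{10} = 6,  x_{11} = 5,  x_{12} = 4,  x_{13} = 2,  x_{14} = 6,  x_{15} = 1,  x_{16} = 0,  x_{17} = 1.
The sequence repeats with period 16.
So x_{304} = x_{0 + ((304-0) mod 16)} = x_0 = 0.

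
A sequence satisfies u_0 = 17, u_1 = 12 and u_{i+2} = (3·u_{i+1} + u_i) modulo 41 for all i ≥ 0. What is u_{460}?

30

Computing terms: u_0 = 17, u_1 = 12, u_2 = 12, u_3 = 7, u_4 = 33, u_5 = 24, u_6 = 23, u_7 = 11, u_8 = 15, u_9 = 15, u_{10} = 19, u_{11} = 31, u_{12} = 30, u_{13} = 39, u_{14} = 24, u_{15} = 29, u_{16} = 29, u_{17} = 34, u_{18} = 8, u_{19} = 17, u_{20} = 18, u_{21} = 30, u_{22} = 26, u_{23} = 26, u_{24} = 22, u_{25} = 10, u_{26} = 11, u_{27} = 2, u_{28} = 17, u_{29} = 12.
Since (u_{28}, u_{29}) = (u_0, u_1) = (17, 12) (two consecutive terms determine the rest), the sequence is periodic with period 28.
So u_{460} = u_{0 + ((460-0) mod 28)} = u_{12} = 30.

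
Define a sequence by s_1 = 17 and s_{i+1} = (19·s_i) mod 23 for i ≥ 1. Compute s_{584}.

s_1 = 17; s_2 = 1; s_3 = 19; s_4 = 16; s_5 = 5; s_6 = 3; s_7 = 11; s_8 = 2; s_9 = 15; s_{10} = 9; s_{11} = 10; s_{12} = 6; s_{13} = 22; s_{14} = 4; s_{15} = 7; s_{16} = 18; s_{17} = 20; s_{18} = 12; s_{19} = 21; s_{20} = 8; s_{21} = 14; s_{22} = 13; s_{23} = 17.
Since s_{23} = s_1 = 17, the sequence is periodic with period 22.
(584 - 1) mod 22 = 11, so s_{584} = s_{12} = 6.

6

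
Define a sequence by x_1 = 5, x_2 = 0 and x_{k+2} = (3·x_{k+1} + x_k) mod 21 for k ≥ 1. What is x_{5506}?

0

Listing terms: x_1 = 5, x_2 = 0, x_3 = 5, x_4 = 15, x_5 = 8, x_6 = 18, x_7 = 20, x_8 = 15, x_9 = 2, x_{10} = 0, x_{11} = 2, x_{12} = 6, x_{13} = 20, x_{14} = 3, x_{15} = 8, x_{16} = 6, x_{17} = 5, x_{18} = 0.
Since (x_{17}, x_{18}) = (x_1, x_2) = (5, 0) (two consecutive terms determine the rest), the sequence is periodic with period 16.
So x_{5506} = x_{1 + ((5506-1) mod 16)} = x_2 = 0.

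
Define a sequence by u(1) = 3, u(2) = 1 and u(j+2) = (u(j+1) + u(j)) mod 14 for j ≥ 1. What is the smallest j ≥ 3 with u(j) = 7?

14

We have u(1) = 3; u(2) = 1; u(3) = 4; u(4) = 5; u(5) = 9; u(6) = 0; u(7) = 9; u(8) = 9; u(9) = 4; u(10) = 13; u(11) = 3; u(12) = 2; u(13) = 5; u(14) = 7; u(15) = 12; u(16) = 5; u(17) = 3; u(18) = 8; u(19) = 11; u(20) = 5; u(21) = 2; u(22) = 7; u(23) = 9; u(24) = 2; u(25) = 11; u(26) = 13; u(27) = 10; u(28) = 9; u(29) = 5; u(30) = 0; u(31) = 5; u(32) = 5; u(33) = 10; u(34) = 1; u(35) = 11; u(36) = 12; u(37) = 9; u(38) = 7; u(39) = 2; u(40) = 9; u(41) = 11; u(42) = 6; u(43) = 3; u(44) = 9; u(45) = 12; u(46) = 7; u(47) = 5; u(48) = 12; u(49) = 3; u(50) = 1.
The sequence repeats with period 48.
The value 7 first appears (with j ≥ 3) at u(14).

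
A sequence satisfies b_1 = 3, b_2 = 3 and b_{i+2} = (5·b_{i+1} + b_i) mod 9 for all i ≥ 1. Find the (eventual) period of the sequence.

Listing terms: b_1 = 3,  b_2 = 3,  b_3 = 0,  b_4 = 3,  b_5 = 6,  b_6 = 6,  b_7 = 0,  b_8 = 6,  b_9 = 3,  b_{10} = 3.
Since (b_9, b_{10}) = (b_1, b_2) = (3, 3) (two consecutive terms determine the rest), the sequence is periodic with period 8.

8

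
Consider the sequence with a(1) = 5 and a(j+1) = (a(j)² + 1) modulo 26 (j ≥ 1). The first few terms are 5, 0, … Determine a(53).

We have a(1) = 5, a(2) = 0, a(3) = 1, a(4) = 2, a(5) = 5.
The sequence repeats with period 4.
(53 - 1) mod 4 = 0, so a(53) = a(1) = 5.

5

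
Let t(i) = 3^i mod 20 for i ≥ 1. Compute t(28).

1

Listing terms: t(1) = 3, t(2) = 9, t(3) = 7, t(4) = 1, t(5) = 3.
The sequence repeats with period 4.
So t(28) = t(1 + ((28-1) mod 4)) = t(4) = 1.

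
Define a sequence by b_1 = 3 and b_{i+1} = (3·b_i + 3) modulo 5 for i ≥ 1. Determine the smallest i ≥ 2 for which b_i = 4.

3

We have b_1 = 3,  b_2 = 2,  b_3 = 4,  b_4 = 0,  b_5 = 3.
The sequence repeats with period 4.
The value 4 first appears (with i ≥ 2) at b_3.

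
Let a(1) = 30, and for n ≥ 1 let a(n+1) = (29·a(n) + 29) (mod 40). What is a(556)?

9

Computing terms: a(1) = 30,  a(2) = 19,  a(3) = 20,  a(4) = 9,  a(5) = 10,  a(6) = 39,  a(7) = 0,  a(8) = 29,  a(9) = 30.
Since a(9) = a(1) = 30, the sequence is periodic with period 8.
(556 - 1) mod 8 = 3, so a(556) = a(4) = 9.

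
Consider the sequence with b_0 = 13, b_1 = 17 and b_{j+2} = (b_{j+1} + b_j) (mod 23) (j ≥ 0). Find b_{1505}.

6

We have b_0 = 13; b_1 = 17; b_2 = 7; b_3 = 1; b_4 = 8; b_5 = 9; b_6 = 17; b_7 = 3; b_8 = 20; b_9 = 0; b_{10} = 20; b_{11} = 20; b_{12} = 17; b_{13} = 14; b_{14} = 8; b_{15} = 22; b_{16} = 7; b_{17} = 6; b_{18} = 13; b_{19} = 19; b_{20} = 9; b_{21} = 5; b_{22} = 14; b_{23} = 19; b_{24} = 10; b_{25} = 6; b_{26} = 16; b_{27} = 22; b_{28} = 15; b_{29} = 14; b_{30} = 6; b_{31} = 20; b_{32} = 3; b_{33} = 0; b_{34} = 3; b_{35} = 3; b_{36} = 6; b_{37} = 9; b_{38} = 15; b_{39} = 1; b_{40} = 16; b_{41} = 17; b_{42} = 10; b_{43} = 4; b_{44} = 14; b_{45} = 18; b_{46} = 9; b_{47} = 4; b_{48} = 13; b_{49} = 17.
Since (b_{48}, b_{49}) = (b_0, b_1) = (13, 17) (two consecutive terms determine the rest), the sequence is periodic with period 48.
So b_{1505} = b_{0 + ((1505-0) mod 48)} = b_{17} = 6.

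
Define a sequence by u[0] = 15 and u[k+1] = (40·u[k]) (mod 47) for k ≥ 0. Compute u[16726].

Listing terms: u[0] = 15,  u[1] = 36,  u[2] = 30,  u[3] = 25,  u[4] = 13,  u[5] = 3,  u[6] = 26,  u[7] = 6,  u[8] = 5,  u[9] = 12,  u[10] = 10,  u[11] = 24,  u[12] = 20,  u[13] = 1,  u[14] = 40,  u[15] = 2,  u[16] = 33,  u[17] = 4,  u[18] = 19,  u[19] = 8,  u[20] = 38,  u[21] = 16,  u[22] = 29,  u[23] = 32,  u[24] = 11,  u[25] = 17,  u[26] = 22,  u[27] = 34,  u[28] = 44,  u[29] = 21,  u[30] = 41,  u[31] = 42,  u[32] = 35,  u[33] = 37,  u[34] = 23,  u[35] = 27,  u[36] = 46,  u[37] = 7,  u[38] = 45,  u[39] = 14,  u[40] = 43,  u[41] = 28,  u[42] = 39,  u[43] = 9,  u[44] = 31,  u[45] = 18,  u[46] = 15.
Since u[46] = u[0] = 15, the sequence is periodic with period 46.
(16726 - 0) mod 46 = 28, so u[16726] = u[28] = 44.

44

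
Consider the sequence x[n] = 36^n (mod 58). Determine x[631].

Listing terms: x[0] = 1,  x[1] = 36,  x[2] = 20,  x[3] = 24,  x[4] = 52,  x[5] = 16,  x[6] = 54,  x[7] = 30,  x[8] = 36.
Since x[8] = x[1] = 36, the sequence is eventually periodic: after a pre-period of length 1 it cycles with period 7.
For n ≥ 1, x[n] depends only on (n - 1) mod 7. (631 - 1) mod 7 = 0, so x[631] = x[1] = 36.

36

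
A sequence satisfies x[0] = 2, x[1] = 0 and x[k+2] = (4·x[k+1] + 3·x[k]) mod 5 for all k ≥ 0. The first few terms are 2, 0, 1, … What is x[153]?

3

Listing terms: x[0] = 2, x[1] = 0, x[2] = 1, x[3] = 4, x[4] = 4, x[5] = 3, x[6] = 4, x[7] = 0, x[8] = 2, x[9] = 3, x[10] = 3, x[11] = 1, x[12] = 3, x[13] = 0, x[14] = 4, x[15] = 1, x[16] = 1, x[17] = 2, x[18] = 1, x[19] = 0, x[20] = 3, x[21] = 2, x[22] = 2, x[23] = 4, x[24] = 2, x[25] = 0.
Since (x[24], x[25]) = (x[0], x[1]) = (2, 0) (two consecutive terms determine the rest), the sequence is periodic with period 24.
(153 - 0) mod 24 = 9, so x[153] = x[9] = 3.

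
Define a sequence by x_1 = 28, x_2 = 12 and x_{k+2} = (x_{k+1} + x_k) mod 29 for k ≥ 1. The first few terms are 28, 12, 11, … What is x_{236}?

27

We have x_1 = 28; x_2 = 12; x_3 = 11; x_4 = 23; x_5 = 5; x_6 = 28; x_7 = 4; x_8 = 3; x_9 = 7; x_{10} = 10; x_{11} = 17; x_{12} = 27; x_{13} = 15; x_{14} = 13; x_{15} = 28; x_{16} = 12.
Since (x_{15}, x_{16}) = (x_1, x_2) = (28, 12) (two consecutive terms determine the rest), the sequence is periodic with period 14.
(236 - 1) mod 14 = 11, so x_{236} = x_{12} = 27.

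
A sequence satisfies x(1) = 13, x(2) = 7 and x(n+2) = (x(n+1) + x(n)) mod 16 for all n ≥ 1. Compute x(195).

x(1) = 13, x(2) = 7, x(3) = 4, x(4) = 11, x(5) = 15, x(6) = 10, x(7) = 9, x(8) = 3, x(9) = 12, x(10) = 15, x(11) = 11, x(12) = 10, x(13) = 5, x(14) = 15, x(15) = 4, x(16) = 3, x(17) = 7, x(18) = 10, x(19) = 1, x(20) = 11, x(21) = 12, x(22) = 7, x(23) = 3, x(24) = 10, x(25) = 13, x(26) = 7.
The sequence repeats with period 24.
(195 - 1) mod 24 = 2, so x(195) = x(3) = 4.

4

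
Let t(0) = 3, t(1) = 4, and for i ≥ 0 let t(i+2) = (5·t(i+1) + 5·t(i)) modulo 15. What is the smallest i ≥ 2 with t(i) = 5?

2

Computing terms: t(0) = 3, t(1) = 4, t(2) = 5, t(3) = 0, t(4) = 10, t(5) = 5, t(6) = 0.
Since (t(5), t(6)) = (t(2), t(3)) = (5, 0) (two consecutive terms determine the rest), the sequence is eventually periodic: after a pre-period of length 2 it cycles with period 3.
The value 5 first appears (with i ≥ 2) at t(2).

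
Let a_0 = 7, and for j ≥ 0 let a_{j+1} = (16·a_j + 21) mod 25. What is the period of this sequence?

Computing terms: a_0 = 7,  a_1 = 8,  a_2 = 24,  a_3 = 5,  a_4 = 1,  a_5 = 12,  a_6 = 13,  a_7 = 4,  a_8 = 10,  a_9 = 6,  a_{10} = 17,  a_{11} = 18,  a_{12} = 9,  a_{13} = 15,  a_{14} = 11,  a_{15} = 22,  a_{16} = 23,  a_{17} = 14,  a_{18} = 20,  a_{19} = 16,  a_{20} = 2,  a_{21} = 3,  a_{22} = 19,  a_{23} = 0,  a_{24} = 21,  a_{25} = 7.
The sequence repeats with period 25.

25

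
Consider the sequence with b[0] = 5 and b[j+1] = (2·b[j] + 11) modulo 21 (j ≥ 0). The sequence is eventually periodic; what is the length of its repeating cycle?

We have b[0] = 5; b[1] = 0; b[2] = 11; b[3] = 12; b[4] = 14; b[5] = 18; b[6] = 5.
Since b[6] = b[0] = 5, the sequence is periodic with period 6.

6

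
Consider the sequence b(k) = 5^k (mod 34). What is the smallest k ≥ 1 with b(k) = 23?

We have b(0) = 1; b(1) = 5; b(2) = 25; b(3) = 23; b(4) = 13; b(5) = 31; b(6) = 19; b(7) = 27; b(8) = 33; b(9) = 29; b(10) = 9; b(11) = 11; b(12) = 21; b(13) = 3; b(14) = 15; b(15) = 7; b(16) = 1.
The sequence repeats with period 16.
The value 23 first appears (with k ≥ 1) at b(3).

3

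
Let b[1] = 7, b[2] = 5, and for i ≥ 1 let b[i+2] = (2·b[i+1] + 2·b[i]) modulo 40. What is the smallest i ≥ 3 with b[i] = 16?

Computing terms: b[1] = 7; b[2] = 5; b[3] = 24; b[4] = 18; b[5] = 4; b[6] = 4; b[7] = 16; b[8] = 0; b[9] = 32; b[10] = 24; b[11] = 32; b[12] = 32; b[13] = 8; b[14] = 0; b[15] = 16; b[16] = 32; b[17] = 16; b[18] = 16; b[19] = 24; b[20] = 0; b[21] = 8; b[22] = 16; b[23] = 8; b[24] = 8; b[25] = 32; b[26] = 0; b[27] = 24; b[28] = 8; b[29] = 24; b[30] = 24; b[31] = 16; b[32] = 0.
Since (b[31], b[32]) = (b[7], b[8]) = (16, 0) (two consecutive terms determine the rest), the sequence is eventually periodic: after a pre-period of length 6 it cycles with period 24.
The value 16 first appears (with i ≥ 3) at b[7].

7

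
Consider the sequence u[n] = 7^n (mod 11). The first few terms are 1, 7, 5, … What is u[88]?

9

Computing terms: u[0] = 1,  u[1] = 7,  u[2] = 5,  u[3] = 2,  u[4] = 3,  u[5] = 10,  u[6] = 4,  u[7] = 6,  u[8] = 9,  u[9] = 8,  u[10] = 1.
Since u[10] = u[0] = 1, the sequence is periodic with period 10.
So u[88] = u[0 + ((88-0) mod 10)] = u[8] = 9.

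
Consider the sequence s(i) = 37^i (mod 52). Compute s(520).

Listing terms: s(0) = 1,  s(1) = 37,  s(2) = 17,  s(3) = 5,  s(4) = 29,  s(5) = 33,  s(6) = 25,  s(7) = 41,  s(8) = 9,  s(9) = 21,  s(10) = 49,  s(11) = 45,  s(12) = 1.
The sequence repeats with period 12.
(520 - 0) mod 12 = 4, so s(520) = s(4) = 29.

29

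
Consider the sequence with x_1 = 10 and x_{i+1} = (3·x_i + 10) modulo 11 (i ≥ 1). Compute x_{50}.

We have x_1 = 10,  x_2 = 7,  x_3 = 9,  x_4 = 4,  x_5 = 0,  x_6 = 10.
Since x_6 = x_1 = 10, the sequence is periodic with period 5.
(50 - 1) mod 5 = 4, so x_{50} = x_5 = 0.

0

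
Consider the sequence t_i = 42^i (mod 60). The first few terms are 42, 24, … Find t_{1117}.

Computing terms: t_1 = 42,  t_2 = 24,  t_3 = 48,  t_4 = 36,  t_5 = 12,  t_6 = 24.
Since t_6 = t_2 = 24, the sequence is eventually periodic: after a pre-period of length 1 it cycles with period 4.
For i ≥ 2, t_i depends only on (i - 2) mod 4. (1117 - 2) mod 4 = 3, so t_{1117} = t_5 = 12.

12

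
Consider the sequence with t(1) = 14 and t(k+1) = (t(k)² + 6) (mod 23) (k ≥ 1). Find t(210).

We have t(1) = 14,  t(2) = 18,  t(3) = 8,  t(4) = 1,  t(5) = 7,  t(6) = 9,  t(7) = 18.
Since t(7) = t(2) = 18, the sequence is eventually periodic: after a pre-period of length 1 it cycles with period 5.
For k ≥ 2, t(k) depends only on (k - 2) mod 5. (210 - 2) mod 5 = 3, so t(210) = t(5) = 7.

7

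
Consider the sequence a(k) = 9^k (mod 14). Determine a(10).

9

Computing terms: a(1) = 9, a(2) = 11, a(3) = 1, a(4) = 9.
Since a(4) = a(1) = 9, the sequence is periodic with period 3.
So a(10) = a(1 + ((10-1) mod 3)) = a(1) = 9.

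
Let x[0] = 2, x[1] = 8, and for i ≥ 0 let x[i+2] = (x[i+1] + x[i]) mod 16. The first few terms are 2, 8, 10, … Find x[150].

10

We have x[0] = 2, x[1] = 8, x[2] = 10, x[3] = 2, x[4] = 12, x[5] = 14, x[6] = 10, x[7] = 8, x[8] = 2, x[9] = 10, x[10] = 12, x[11] = 6, x[12] = 2, x[13] = 8.
The sequence repeats with period 12.
So x[150] = x[0 + ((150-0) mod 12)] = x[6] = 10.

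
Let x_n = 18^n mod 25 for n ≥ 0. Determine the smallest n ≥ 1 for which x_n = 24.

Listing terms: x_0 = 1; x_1 = 18; x_2 = 24; x_3 = 7; x_4 = 1.
Since x_4 = x_0 = 1, the sequence is periodic with period 4.
The value 24 first appears (with n ≥ 1) at x_2.

2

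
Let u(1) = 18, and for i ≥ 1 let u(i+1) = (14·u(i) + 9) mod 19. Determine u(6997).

u(1) = 18; u(2) = 14; u(3) = 15; u(4) = 10; u(5) = 16; u(6) = 5; u(7) = 3; u(8) = 13; u(9) = 1; u(10) = 4; u(11) = 8; u(12) = 7; u(13) = 12; u(14) = 6; u(15) = 17; u(16) = 0; u(17) = 9; u(18) = 2; u(19) = 18.
The sequence repeats with period 18.
So u(6997) = u(1 + ((6997-1) mod 18)) = u(13) = 12.

12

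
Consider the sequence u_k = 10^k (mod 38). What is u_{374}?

We have u_1 = 10; u_2 = 24; u_3 = 12; u_4 = 6; u_5 = 22; u_6 = 30; u_7 = 34; u_8 = 36; u_9 = 18; u_{10} = 28; u_{11} = 14; u_{12} = 26; u_{13} = 32; u_{14} = 16; u_{15} = 8; u_{16} = 4; u_{17} = 2; u_{18} = 20; u_{19} = 10.
Since u_{19} = u_1 = 10, the sequence is periodic with period 18.
(374 - 1) mod 18 = 13, so u_{374} = u_{14} = 16.

16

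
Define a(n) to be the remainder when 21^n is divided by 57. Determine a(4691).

15

a(1) = 21; a(2) = 42; a(3) = 27; a(4) = 54; a(5) = 51; a(6) = 45; a(7) = 33; a(8) = 9; a(9) = 18; a(10) = 36; a(11) = 15; a(12) = 30; a(13) = 3; a(14) = 6; a(15) = 12; a(16) = 24; a(17) = 48; a(18) = 39; a(19) = 21.
Since a(19) = a(1) = 21, the sequence is periodic with period 18.
(4691 - 1) mod 18 = 10, so a(4691) = a(11) = 15.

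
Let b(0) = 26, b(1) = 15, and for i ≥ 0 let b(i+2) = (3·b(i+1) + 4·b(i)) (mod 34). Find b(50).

b(0) = 26, b(1) = 15, b(2) = 13, b(3) = 31, b(4) = 9, b(5) = 15, b(6) = 13.
Since (b(5), b(6)) = (b(1), b(2)) = (15, 13) (two consecutive terms determine the rest), the sequence is eventually periodic: after a pre-period of length 1 it cycles with period 4.
For i ≥ 1, b(i) depends only on (i - 1) mod 4. (50 - 1) mod 4 = 1, so b(50) = b(2) = 13.

13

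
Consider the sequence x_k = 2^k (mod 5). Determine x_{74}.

4

We have x_0 = 1; x_1 = 2; x_2 = 4; x_3 = 3; x_4 = 1.
Since x_4 = x_0 = 1, the sequence is periodic with period 4.
So x_{74} = x_{0 + ((74-0) mod 4)} = x_2 = 4.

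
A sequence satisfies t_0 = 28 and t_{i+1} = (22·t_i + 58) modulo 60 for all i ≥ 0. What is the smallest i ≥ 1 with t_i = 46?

Listing terms: t_0 = 28,  t_1 = 14,  t_2 = 6,  t_3 = 10,  t_4 = 38,  t_5 = 54,  t_6 = 46,  t_7 = 50,  t_8 = 18,  t_9 = 34,  t_{10} = 26,  t_{11} = 30,  t_{12} = 58,  t_{13} = 14.
Since t_{13} = t_1 = 14, the sequence is eventually periodic: after a pre-period of length 1 it cycles with period 12.
The value 46 first appears (with i ≥ 1) at t_6.

6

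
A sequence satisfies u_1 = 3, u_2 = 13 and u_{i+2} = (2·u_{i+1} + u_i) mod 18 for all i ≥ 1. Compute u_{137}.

Computing terms: u_1 = 3,  u_2 = 13,  u_3 = 11,  u_4 = 17,  u_5 = 9,  u_6 = 17,  u_7 = 7,  u_8 = 13,  u_9 = 15,  u_{10} = 7,  u_{11} = 11,  u_{12} = 11,  u_{13} = 15,  u_{14} = 5,  u_{15} = 7,  u_{16} = 1,  u_{17} = 9,  u_{18} = 1,  u_{19} = 11,  u_{20} = 5,  u_{21} = 3,  u_{22} = 11,  u_{23} = 7,  u_{24} = 7,  u_{25} = 3,  u_{26} = 13.
The sequence repeats with period 24.
(137 - 1) mod 24 = 16, so u_{137} = u_{17} = 9.

9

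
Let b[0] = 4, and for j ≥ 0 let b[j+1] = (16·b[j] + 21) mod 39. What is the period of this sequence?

We have b[0] = 4, b[1] = 7, b[2] = 16, b[3] = 4.
The sequence repeats with period 3.

3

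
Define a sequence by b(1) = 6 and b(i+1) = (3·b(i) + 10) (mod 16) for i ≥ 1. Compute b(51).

14

Listing terms: b(1) = 6; b(2) = 12; b(3) = 14; b(4) = 4; b(5) = 6.
Since b(5) = b(1) = 6, the sequence is periodic with period 4.
So b(51) = b(1 + ((51-1) mod 4)) = b(3) = 14.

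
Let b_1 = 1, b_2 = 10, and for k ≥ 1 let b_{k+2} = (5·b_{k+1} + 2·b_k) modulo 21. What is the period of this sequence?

Computing terms: b_1 = 1; b_2 = 10; b_3 = 10; b_4 = 7; b_5 = 13; b_6 = 16; b_7 = 1; b_8 = 16; b_9 = 19; b_{10} = 1; b_{11} = 1; b_{12} = 7; b_{13} = 16; b_{14} = 10; b_{15} = 19; b_{16} = 10; b_{17} = 4; b_{18} = 19; b_{19} = 19; b_{20} = 7; b_{21} = 10; b_{22} = 1; b_{23} = 4; b_{24} = 1; b_{25} = 13; b_{26} = 4; b_{27} = 4; b_{28} = 7; b_{29} = 1; b_{30} = 19; b_{31} = 13; b_{32} = 19; b_{33} = 16; b_{34} = 13; b_{35} = 13; b_{36} = 7; b_{37} = 19; b_{38} = 4; b_{39} = 16; b_{40} = 4; b_{41} = 10; b_{42} = 16; b_{43} = 16; b_{44} = 7; b_{45} = 4; b_{46} = 13; b_{47} = 10; b_{48} = 13; b_{49} = 1; b_{50} = 10.
The sequence repeats with period 48.

48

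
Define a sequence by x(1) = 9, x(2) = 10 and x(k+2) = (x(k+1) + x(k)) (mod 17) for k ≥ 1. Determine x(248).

Computing terms: x(1) = 9, x(2) = 10, x(3) = 2, x(4) = 12, x(5) = 14, x(6) = 9, x(7) = 6, x(8) = 15, x(9) = 4, x(10) = 2, x(11) = 6, x(12) = 8, x(13) = 14, x(14) = 5, x(15) = 2, x(16) = 7, x(17) = 9, x(18) = 16, x(19) = 8, x(20) = 7, x(21) = 15, x(22) = 5, x(23) = 3, x(24) = 8, x(25) = 11, x(26) = 2, x(27) = 13, x(28) = 15, x(29) = 11, x(30) = 9, x(31) = 3, x(32) = 12, x(33) = 15, x(34) = 10, x(35) = 8, x(36) = 1, x(37) = 9, x(38) = 10.
Since (x(37), x(38)) = (x(1), x(2)) = (9, 10) (two consecutive terms determine the rest), the sequence is periodic with period 36.
So x(248) = x(1 + ((248-1) mod 36)) = x(32) = 12.

12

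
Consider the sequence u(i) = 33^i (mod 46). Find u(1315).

17

Computing terms: u(0) = 1; u(1) = 33; u(2) = 31; u(3) = 11; u(4) = 41; u(5) = 19; u(6) = 29; u(7) = 37; u(8) = 25; u(9) = 43; u(10) = 39; u(11) = 45; u(12) = 13; u(13) = 15; u(14) = 35; u(15) = 5; u(16) = 27; u(17) = 17; u(18) = 9; u(19) = 21; u(20) = 3; u(21) = 7; u(22) = 1.
The sequence repeats with period 22.
(1315 - 0) mod 22 = 17, so u(1315) = u(17) = 17.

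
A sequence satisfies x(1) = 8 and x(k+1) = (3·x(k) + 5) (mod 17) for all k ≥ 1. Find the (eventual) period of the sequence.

16

We have x(1) = 8,  x(2) = 12,  x(3) = 7,  x(4) = 9,  x(5) = 15,  x(6) = 16,  x(7) = 2,  x(8) = 11,  x(9) = 4,  x(10) = 0,  x(11) = 5,  x(12) = 3,  x(13) = 14,  x(14) = 13,  x(15) = 10,  x(16) = 1,  x(17) = 8.
The sequence repeats with period 16.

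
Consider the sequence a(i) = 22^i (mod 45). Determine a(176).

Computing terms: a(0) = 1, a(1) = 22, a(2) = 34, a(3) = 28, a(4) = 31, a(5) = 7, a(6) = 19, a(7) = 13, a(8) = 16, a(9) = 37, a(10) = 4, a(11) = 43, a(12) = 1.
Since a(12) = a(0) = 1, the sequence is periodic with period 12.
(176 - 0) mod 12 = 8, so a(176) = a(8) = 16.

16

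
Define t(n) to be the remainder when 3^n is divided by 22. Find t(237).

We have t(1) = 3; t(2) = 9; t(3) = 5; t(4) = 15; t(5) = 1; t(6) = 3.
Since t(6) = t(1) = 3, the sequence is periodic with period 5.
So t(237) = t(1 + ((237-1) mod 5)) = t(2) = 9.

9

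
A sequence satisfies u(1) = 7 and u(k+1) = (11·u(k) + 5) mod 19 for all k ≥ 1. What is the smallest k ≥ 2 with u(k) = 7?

4

We have u(1) = 7,  u(2) = 6,  u(3) = 14,  u(4) = 7.
Since u(4) = u(1) = 7, the sequence is periodic with period 3.
The value 7 next appears (with k ≥ 2) at u(4).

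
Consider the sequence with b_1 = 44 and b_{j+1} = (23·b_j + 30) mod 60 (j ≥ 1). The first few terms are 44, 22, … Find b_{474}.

b_1 = 44; b_2 = 22; b_3 = 56; b_4 = 58; b_5 = 44.
The sequence repeats with period 4.
(474 - 1) mod 4 = 1, so b_{474} = b_2 = 22.

22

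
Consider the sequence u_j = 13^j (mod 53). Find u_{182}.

1

Computing terms: u_0 = 1, u_1 = 13, u_2 = 10, u_3 = 24, u_4 = 47, u_5 = 28, u_6 = 46, u_7 = 15, u_8 = 36, u_9 = 44, u_{10} = 42, u_{11} = 16, u_{12} = 49, u_{13} = 1.
The sequence repeats with period 13.
So u_{182} = u_{0 + ((182-0) mod 13)} = u_0 = 1.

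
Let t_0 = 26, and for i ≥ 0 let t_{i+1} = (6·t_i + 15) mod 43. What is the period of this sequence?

t_0 = 26,  t_1 = 42,  t_2 = 9,  t_3 = 26.
The sequence repeats with period 3.

3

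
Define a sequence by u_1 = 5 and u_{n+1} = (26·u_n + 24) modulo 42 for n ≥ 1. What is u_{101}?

We have u_1 = 5,  u_2 = 28,  u_3 = 38,  u_4 = 4,  u_5 = 2,  u_6 = 34,  u_7 = 26,  u_8 = 28.
Since u_8 = u_2 = 28, the sequence is eventually periodic: after a pre-period of length 1 it cycles with period 6.
For n ≥ 2, u_n depends only on (n - 2) mod 6. (101 - 2) mod 6 = 3, so u_{101} = u_5 = 2.

2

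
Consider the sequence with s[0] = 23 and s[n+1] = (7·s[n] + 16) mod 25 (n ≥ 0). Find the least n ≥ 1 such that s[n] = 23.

s[0] = 23; s[1] = 2; s[2] = 5; s[3] = 1; s[4] = 23.
Since s[4] = s[0] = 23, the sequence is periodic with period 4.
The value 23 next appears (with n ≥ 1) at s[4].

4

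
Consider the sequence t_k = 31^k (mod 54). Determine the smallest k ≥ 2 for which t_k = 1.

9

Listing terms: t_1 = 31,  t_2 = 43,  t_3 = 37,  t_4 = 13,  t_5 = 25,  t_6 = 19,  t_7 = 49,  t_8 = 7,  t_9 = 1,  t_{10} = 31.
The sequence repeats with period 9.
The value 1 first appears (with k ≥ 2) at t_9.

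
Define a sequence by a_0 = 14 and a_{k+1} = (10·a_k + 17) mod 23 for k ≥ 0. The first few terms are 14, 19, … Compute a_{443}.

Computing terms: a_0 = 14,  a_1 = 19,  a_2 = 0,  a_3 = 17,  a_4 = 3,  a_5 = 1,  a_6 = 4,  a_7 = 11,  a_8 = 12,  a_9 = 22,  a_{10} = 7,  a_{11} = 18,  a_{12} = 13,  a_{13} = 9,  a_{14} = 15,  a_{15} = 6,  a_{16} = 8,  a_{17} = 5,  a_{18} = 21,  a_{19} = 20,  a_{20} = 10,  a_{21} = 2,  a_{22} = 14.
The sequence repeats with period 22.
(443 - 0) mod 22 = 3, so a_{443} = a_3 = 17.

17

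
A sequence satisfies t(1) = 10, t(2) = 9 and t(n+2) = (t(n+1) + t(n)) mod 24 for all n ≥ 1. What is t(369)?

7

Listing terms: t(1) = 10, t(2) = 9, t(3) = 19, t(4) = 4, t(5) = 23, t(6) = 3, t(7) = 2, t(8) = 5, t(9) = 7, t(10) = 12, t(11) = 19, t(12) = 7, t(13) = 2, t(14) = 9, t(15) = 11, t(16) = 20, t(17) = 7, t(18) = 3, t(19) = 10, t(20) = 13, t(21) = 23, t(22) = 12, t(23) = 11, t(24) = 23, t(25) = 10, t(26) = 9.
The sequence repeats with period 24.
So t(369) = t(1 + ((369-1) mod 24)) = t(9) = 7.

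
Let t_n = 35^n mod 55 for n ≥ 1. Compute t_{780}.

We have t_1 = 35,  t_2 = 15,  t_3 = 30,  t_4 = 5,  t_5 = 10,  t_6 = 20,  t_7 = 40,  t_8 = 25,  t_9 = 50,  t_{10} = 45,  t_{11} = 35.
Since t_{11} = t_1 = 35, the sequence is periodic with period 10.
(780 - 1) mod 10 = 9, so t_{780} = t_{10} = 45.

45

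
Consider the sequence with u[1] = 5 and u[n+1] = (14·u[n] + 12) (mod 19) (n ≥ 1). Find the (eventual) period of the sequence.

u[1] = 5, u[2] = 6, u[3] = 1, u[4] = 7, u[5] = 15, u[6] = 13, u[7] = 4, u[8] = 11, u[9] = 14, u[10] = 18, u[11] = 17, u[12] = 3, u[13] = 16, u[14] = 8, u[15] = 10, u[16] = 0, u[17] = 12, u[18] = 9, u[19] = 5.
The sequence repeats with period 18.

18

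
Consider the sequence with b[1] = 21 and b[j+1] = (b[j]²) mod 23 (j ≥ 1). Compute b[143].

16

b[1] = 21,  b[2] = 4,  b[3] = 16,  b[4] = 3,  b[5] = 9,  b[6] = 12,  b[7] = 6,  b[8] = 13,  b[9] = 8,  b[10] = 18,  b[11] = 2,  b[12] = 4.
Since b[12] = b[2] = 4, the sequence is eventually periodic: after a pre-period of length 1 it cycles with period 10.
For j ≥ 2, b[j] depends only on (j - 2) mod 10. (143 - 2) mod 10 = 1, so b[143] = b[3] = 16.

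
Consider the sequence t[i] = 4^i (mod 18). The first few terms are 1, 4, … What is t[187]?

We have t[0] = 1, t[1] = 4, t[2] = 16, t[3] = 10, t[4] = 4.
Since t[4] = t[1] = 4, the sequence is eventually periodic: after a pre-period of length 1 it cycles with period 3.
For i ≥ 1, t[i] depends only on (i - 1) mod 3. (187 - 1) mod 3 = 0, so t[187] = t[1] = 4.

4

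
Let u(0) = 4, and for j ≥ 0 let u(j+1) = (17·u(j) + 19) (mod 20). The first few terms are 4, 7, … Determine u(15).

u(0) = 4,  u(1) = 7,  u(2) = 18,  u(3) = 5,  u(4) = 4.
The sequence repeats with period 4.
So u(15) = u(0 + ((15-0) mod 4)) = u(3) = 5.

5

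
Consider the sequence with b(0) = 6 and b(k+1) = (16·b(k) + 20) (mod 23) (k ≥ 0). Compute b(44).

We have b(0) = 6, b(1) = 1, b(2) = 13, b(3) = 21, b(4) = 11, b(5) = 12, b(6) = 5, b(7) = 8, b(8) = 10, b(9) = 19, b(10) = 2, b(11) = 6.
Since b(11) = b(0) = 6, the sequence is periodic with period 11.
(44 - 0) mod 11 = 0, so b(44) = b(0) = 6.

6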